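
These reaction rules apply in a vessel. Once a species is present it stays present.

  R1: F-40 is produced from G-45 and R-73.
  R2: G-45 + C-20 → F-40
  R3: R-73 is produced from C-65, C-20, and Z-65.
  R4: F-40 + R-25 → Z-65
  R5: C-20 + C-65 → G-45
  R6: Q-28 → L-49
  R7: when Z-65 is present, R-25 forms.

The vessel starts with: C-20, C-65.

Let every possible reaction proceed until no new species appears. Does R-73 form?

R-73 would need C-65, C-20, and Z-65 (R3), but Z-65 never forms.

No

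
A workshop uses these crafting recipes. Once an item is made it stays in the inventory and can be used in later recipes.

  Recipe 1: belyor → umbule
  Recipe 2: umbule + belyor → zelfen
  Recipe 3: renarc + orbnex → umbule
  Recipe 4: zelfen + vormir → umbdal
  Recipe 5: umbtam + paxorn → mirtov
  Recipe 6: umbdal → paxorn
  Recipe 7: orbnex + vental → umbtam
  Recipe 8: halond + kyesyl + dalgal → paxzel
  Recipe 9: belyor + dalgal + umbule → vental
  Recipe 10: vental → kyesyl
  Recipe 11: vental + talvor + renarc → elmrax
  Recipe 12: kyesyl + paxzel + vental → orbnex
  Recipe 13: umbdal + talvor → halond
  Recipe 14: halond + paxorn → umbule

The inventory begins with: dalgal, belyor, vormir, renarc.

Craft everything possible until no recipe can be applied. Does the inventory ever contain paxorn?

Yes

belyor → umbule (Recipe 1).
umbule + belyor → zelfen (Recipe 2).
zelfen + vormir → umbdal (Recipe 4).
umbdal → paxorn (Recipe 6).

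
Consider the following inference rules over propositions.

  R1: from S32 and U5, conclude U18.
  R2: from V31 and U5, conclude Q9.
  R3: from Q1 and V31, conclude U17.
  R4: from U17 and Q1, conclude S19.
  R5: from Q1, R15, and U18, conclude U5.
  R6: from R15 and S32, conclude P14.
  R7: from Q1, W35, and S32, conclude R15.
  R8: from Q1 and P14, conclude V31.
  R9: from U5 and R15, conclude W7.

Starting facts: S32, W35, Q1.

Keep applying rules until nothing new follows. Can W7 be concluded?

W7 would need U5 and R15 (R9), but U5 is never established.

No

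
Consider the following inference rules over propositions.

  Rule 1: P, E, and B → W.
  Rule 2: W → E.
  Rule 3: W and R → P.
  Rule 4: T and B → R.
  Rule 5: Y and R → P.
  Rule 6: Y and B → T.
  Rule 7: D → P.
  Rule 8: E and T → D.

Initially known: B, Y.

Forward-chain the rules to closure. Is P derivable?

Yes

Y and B hold, so T follows (Rule 6).
T and B hold, so R follows (Rule 4).
Y and R hold, so P follows (Rule 5).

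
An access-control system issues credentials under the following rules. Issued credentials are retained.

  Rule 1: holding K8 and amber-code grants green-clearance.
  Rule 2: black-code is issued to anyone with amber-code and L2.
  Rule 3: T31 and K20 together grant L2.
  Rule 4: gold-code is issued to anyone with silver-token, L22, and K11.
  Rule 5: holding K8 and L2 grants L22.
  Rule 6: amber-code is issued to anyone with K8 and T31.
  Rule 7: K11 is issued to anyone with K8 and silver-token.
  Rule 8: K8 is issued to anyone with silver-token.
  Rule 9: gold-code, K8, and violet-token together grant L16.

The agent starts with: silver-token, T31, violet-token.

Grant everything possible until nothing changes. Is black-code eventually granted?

black-code would need amber-code and L2 (Rule 2), but L2 is never granted.

No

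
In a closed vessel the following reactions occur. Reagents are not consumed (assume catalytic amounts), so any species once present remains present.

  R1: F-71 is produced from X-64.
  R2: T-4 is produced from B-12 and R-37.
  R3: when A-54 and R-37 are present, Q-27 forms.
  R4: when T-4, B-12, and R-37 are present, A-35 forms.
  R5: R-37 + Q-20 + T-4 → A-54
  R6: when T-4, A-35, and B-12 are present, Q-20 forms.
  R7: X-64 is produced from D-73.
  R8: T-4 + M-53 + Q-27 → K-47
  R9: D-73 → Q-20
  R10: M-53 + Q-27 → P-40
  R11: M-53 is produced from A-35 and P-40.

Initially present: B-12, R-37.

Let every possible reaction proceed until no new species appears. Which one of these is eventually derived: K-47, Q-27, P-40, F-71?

B-12 and R-37 present → T-4 forms (R2).
T-4, B-12, and R-37 present → A-35 forms (R4).
T-4, A-35, and B-12 present → Q-20 forms (R6).
R-37, Q-20, and T-4 present → A-54 forms (R5).
A-54 and R-37 present → Q-27 forms (R3).
K-47 would need T-4, M-53, and Q-27 (R8), but M-53 never forms. P-40 would need M-53 and Q-27 (R10), but M-53 never forms. F-71 would need X-64 (R1), but X-64 never forms.

Q-27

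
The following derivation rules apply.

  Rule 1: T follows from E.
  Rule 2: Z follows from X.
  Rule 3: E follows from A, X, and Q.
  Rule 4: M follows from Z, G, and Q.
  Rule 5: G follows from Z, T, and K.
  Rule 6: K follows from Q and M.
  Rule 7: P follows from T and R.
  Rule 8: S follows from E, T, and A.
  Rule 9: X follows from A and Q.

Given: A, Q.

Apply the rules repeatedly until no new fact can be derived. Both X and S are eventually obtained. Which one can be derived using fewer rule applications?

X

X: From A and Q, Rule 9 gives X. [1 rule application]
S: From A and Q, Rule 9 gives X. A, X, and Q hold, so E follows (Rule 3). E holds, so T follows (Rule 1). From E, T, and A, Rule 8 gives S. [4 rule applications]
X needs fewer.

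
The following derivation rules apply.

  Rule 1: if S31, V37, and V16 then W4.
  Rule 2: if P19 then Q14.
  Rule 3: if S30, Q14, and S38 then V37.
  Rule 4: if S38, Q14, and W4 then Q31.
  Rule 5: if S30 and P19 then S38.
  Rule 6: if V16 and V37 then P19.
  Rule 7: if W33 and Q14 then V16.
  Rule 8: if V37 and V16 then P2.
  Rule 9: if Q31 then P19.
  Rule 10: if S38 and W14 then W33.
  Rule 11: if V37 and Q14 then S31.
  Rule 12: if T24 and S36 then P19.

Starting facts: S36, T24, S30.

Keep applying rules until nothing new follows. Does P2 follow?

P2 would need V37 and V16 (Rule 8), but V16 is never established.

No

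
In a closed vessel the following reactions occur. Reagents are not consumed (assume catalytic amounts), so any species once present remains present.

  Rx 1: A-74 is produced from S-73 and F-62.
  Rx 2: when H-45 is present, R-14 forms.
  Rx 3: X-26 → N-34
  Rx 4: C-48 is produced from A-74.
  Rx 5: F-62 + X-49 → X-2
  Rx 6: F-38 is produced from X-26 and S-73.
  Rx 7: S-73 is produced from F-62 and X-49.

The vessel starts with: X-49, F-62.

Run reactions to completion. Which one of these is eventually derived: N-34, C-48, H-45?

C-48

F-62 and X-49 present → S-73 forms (Rx 7).
S-73 and F-62 present → A-74 forms (Rx 1).
A-74 present → C-48 forms (Rx 4).
No rule produces H-45, and it is not given. N-34 would need X-26 (Rx 3), but X-26 never forms.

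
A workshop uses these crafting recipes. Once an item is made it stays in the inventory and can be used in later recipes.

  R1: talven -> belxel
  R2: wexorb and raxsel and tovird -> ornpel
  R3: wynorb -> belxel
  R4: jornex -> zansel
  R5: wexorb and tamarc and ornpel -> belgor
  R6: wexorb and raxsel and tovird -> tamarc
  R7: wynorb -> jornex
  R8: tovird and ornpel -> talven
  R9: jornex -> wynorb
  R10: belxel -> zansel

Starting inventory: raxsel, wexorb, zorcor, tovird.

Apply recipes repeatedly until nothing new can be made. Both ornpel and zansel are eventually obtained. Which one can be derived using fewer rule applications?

ornpel

ornpel: wexorb and raxsel and tovird -> ornpel (R2). [1 rule application]
zansel: Using R2, wexorb, raxsel, and tovird make ornpel. tovird and ornpel -> talven (R8). Using R1, talven makes belxel. belxel -> zansel (R10). [4 rule applications]
ornpel needs fewer.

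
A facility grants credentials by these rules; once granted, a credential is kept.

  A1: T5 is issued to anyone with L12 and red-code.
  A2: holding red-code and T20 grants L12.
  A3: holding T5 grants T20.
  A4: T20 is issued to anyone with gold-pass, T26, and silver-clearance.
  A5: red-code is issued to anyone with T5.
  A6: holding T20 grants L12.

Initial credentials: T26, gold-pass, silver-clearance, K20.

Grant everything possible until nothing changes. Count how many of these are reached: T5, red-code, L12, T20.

Holding gold-pass, T26, and silver-clearance grants T20 (A4).
Holding T20 grants L12 (A6).
T5 would need L12 and red-code (A1), but red-code is never granted.
red-code would need T5 (A5), but T5 is never granted.
L12: reached.
T20: reached.
Reached: L12 and T20 — 2 of the 4.

2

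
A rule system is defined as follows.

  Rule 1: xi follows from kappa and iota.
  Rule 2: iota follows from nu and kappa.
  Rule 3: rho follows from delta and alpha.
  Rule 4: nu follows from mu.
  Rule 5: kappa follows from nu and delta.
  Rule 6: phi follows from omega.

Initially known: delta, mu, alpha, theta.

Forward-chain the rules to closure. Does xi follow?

Yes

mu holds, so nu follows (Rule 4).
nu and delta hold, so kappa follows (Rule 5).
From nu and kappa, Rule 2 gives iota.
kappa and iota hold, so xi follows (Rule 1).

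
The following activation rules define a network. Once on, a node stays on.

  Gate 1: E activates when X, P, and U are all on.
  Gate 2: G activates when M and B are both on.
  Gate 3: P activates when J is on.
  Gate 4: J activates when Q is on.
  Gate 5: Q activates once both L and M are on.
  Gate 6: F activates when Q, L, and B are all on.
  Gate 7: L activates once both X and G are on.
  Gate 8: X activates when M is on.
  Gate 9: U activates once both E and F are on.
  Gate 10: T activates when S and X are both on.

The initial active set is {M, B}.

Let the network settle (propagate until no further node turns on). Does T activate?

T would need S and X (Gate 10), but S never turns on.

No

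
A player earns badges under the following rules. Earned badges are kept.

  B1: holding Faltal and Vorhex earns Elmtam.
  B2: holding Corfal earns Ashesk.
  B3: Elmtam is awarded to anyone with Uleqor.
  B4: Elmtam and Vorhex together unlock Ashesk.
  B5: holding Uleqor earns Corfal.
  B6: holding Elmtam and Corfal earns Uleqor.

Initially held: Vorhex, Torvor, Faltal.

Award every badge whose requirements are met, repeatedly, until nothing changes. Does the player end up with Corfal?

No

Corfal would need Uleqor (B5), but Uleqor is never earned.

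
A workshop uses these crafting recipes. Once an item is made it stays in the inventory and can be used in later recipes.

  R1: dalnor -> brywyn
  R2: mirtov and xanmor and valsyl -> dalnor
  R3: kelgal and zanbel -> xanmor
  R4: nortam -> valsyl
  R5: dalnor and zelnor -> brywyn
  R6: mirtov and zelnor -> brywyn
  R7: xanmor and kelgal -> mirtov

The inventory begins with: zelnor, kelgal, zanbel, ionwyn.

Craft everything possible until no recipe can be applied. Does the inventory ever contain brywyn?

Yes

kelgal and zanbel -> xanmor (R3).
Using R7, xanmor and kelgal make mirtov.
Using R6, mirtov and zelnor make brywyn.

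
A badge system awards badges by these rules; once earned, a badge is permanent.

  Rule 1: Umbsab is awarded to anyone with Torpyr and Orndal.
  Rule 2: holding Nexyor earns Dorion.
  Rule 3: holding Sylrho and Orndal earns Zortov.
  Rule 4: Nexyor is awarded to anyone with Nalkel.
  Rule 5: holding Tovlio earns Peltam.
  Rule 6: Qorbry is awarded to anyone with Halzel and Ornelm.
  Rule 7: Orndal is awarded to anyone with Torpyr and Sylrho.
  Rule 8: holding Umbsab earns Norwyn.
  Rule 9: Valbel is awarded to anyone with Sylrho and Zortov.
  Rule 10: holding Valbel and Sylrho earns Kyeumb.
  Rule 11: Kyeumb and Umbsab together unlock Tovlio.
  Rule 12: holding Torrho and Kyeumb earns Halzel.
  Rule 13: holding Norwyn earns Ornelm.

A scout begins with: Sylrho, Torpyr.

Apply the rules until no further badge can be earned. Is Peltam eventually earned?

With Torpyr and Sylrho, Orndal is earned (Rule 7).
With Torpyr and Orndal, Umbsab is earned (Rule 1).
With Sylrho and Orndal, Zortov is earned (Rule 3).
With Sylrho and Zortov, Valbel is earned (Rule 9).
With Valbel and Sylrho, Kyeumb is earned (Rule 10).
With Kyeumb and Umbsab, Tovlio is earned (Rule 11).
With Tovlio, Peltam is earned (Rule 5).

Yes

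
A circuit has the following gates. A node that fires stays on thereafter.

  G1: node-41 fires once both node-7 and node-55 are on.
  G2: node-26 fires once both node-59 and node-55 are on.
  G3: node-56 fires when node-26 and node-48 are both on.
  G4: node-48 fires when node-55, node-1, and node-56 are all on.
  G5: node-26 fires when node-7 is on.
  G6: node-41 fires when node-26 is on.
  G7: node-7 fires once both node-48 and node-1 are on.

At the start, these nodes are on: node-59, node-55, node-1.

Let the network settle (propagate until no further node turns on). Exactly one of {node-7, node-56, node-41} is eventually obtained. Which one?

node-59 and node-55 are on, so node-26 fires (G2).
node-26 is on, so node-41 fires (G6).
node-56 would need node-26 and node-48 (G3), but node-48 never turns on. node-7 would need node-48 and node-1 (G7), but node-48 never turns on.

node-41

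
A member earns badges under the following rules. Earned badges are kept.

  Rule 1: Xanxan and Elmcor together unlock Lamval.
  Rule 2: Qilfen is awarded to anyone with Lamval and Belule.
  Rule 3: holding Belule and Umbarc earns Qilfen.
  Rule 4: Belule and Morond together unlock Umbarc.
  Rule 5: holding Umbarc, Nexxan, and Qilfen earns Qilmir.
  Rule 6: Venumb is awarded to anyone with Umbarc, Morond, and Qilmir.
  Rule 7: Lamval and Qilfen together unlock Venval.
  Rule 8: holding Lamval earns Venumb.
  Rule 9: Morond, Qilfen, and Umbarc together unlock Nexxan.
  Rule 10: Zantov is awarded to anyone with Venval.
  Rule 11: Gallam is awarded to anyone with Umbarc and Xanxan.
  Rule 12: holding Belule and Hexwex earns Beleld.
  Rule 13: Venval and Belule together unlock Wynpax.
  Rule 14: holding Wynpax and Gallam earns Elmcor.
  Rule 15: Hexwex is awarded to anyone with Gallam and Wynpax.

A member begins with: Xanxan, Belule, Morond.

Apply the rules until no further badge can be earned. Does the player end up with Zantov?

No

Zantov would need Venval (Rule 10), but Venval is never earned.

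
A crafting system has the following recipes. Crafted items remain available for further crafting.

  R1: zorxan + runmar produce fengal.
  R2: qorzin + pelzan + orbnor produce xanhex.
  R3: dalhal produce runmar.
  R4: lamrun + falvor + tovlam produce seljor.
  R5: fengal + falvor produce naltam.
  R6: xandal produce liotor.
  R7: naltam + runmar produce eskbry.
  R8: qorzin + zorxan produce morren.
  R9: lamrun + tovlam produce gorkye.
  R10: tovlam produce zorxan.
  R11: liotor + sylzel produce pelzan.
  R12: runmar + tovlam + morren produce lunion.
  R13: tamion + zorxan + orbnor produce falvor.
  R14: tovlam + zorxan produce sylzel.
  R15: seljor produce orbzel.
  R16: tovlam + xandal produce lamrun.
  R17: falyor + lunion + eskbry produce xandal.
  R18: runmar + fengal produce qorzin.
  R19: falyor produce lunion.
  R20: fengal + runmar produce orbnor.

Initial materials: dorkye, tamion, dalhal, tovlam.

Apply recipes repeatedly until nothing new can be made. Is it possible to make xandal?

No

xandal would need falyor, lunion, and eskbry (R17), but falyor is never obtained.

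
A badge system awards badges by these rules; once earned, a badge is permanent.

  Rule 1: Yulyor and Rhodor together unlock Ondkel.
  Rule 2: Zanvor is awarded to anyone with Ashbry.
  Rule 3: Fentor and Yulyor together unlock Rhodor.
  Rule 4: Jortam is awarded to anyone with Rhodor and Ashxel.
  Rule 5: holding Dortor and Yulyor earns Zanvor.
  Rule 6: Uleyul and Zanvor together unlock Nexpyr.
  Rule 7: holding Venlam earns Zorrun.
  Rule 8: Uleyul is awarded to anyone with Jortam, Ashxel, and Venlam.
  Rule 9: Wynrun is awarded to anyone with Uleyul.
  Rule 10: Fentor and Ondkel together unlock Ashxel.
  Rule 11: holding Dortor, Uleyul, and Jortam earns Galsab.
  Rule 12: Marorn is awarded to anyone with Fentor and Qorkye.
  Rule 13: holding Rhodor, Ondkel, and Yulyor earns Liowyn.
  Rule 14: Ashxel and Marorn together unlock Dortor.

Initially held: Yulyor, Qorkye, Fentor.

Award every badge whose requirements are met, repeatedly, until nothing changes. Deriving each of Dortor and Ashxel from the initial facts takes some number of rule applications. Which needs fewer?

Ashxel

Ashxel: With Fentor and Yulyor, Rhodor is earned (Rule 3). With Yulyor and Rhodor, Ondkel is earned (Rule 1). With Fentor and Ondkel, Ashxel is earned (Rule 10). [3 rule applications]
Dortor: With Fentor and Qorkye, Marorn is earned (Rule 12). With Fentor and Yulyor, Rhodor is earned (Rule 3). With Yulyor and Rhodor, Ondkel is earned (Rule 1). With Fentor and Ondkel, Ashxel is earned (Rule 10). With Ashxel and Marorn, Dortor is earned (Rule 14). [5 rule applications]
Ashxel needs fewer.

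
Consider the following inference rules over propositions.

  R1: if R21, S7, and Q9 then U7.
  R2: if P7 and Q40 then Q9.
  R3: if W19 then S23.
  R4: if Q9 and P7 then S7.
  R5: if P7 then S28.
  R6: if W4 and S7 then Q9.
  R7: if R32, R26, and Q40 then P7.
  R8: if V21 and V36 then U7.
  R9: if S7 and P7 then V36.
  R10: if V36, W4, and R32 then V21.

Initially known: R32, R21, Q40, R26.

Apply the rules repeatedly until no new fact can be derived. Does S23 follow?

No

S23 would need W19 (R3), but W19 is never established.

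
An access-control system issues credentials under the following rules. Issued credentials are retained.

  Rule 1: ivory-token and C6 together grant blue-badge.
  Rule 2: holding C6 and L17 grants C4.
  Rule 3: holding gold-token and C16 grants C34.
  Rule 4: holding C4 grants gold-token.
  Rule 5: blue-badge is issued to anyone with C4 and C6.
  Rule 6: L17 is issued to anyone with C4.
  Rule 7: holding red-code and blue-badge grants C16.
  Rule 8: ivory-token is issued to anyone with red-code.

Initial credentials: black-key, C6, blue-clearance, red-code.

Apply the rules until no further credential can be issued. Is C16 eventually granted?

Yes

Holding red-code grants ivory-token (Rule 8).
Holding ivory-token and C6 grants blue-badge (Rule 1).
Holding red-code and blue-badge grants C16 (Rule 7).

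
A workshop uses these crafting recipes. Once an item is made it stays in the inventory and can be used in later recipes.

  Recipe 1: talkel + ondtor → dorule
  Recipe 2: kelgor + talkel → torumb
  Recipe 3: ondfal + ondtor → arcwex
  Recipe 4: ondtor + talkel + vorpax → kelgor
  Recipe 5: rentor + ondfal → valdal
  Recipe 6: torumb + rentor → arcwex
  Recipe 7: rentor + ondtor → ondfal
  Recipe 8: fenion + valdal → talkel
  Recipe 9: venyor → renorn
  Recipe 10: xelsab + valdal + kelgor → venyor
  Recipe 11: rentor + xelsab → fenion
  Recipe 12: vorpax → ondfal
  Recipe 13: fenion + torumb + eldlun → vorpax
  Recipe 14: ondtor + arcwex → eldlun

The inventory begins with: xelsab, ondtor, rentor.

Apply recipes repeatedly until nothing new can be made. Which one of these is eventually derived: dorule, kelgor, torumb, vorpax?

rentor + xelsab → fenion (Recipe 11).
rentor + ondtor → ondfal (Recipe 7).
rentor + ondfal → valdal (Recipe 5).
Using Recipe 8, fenion and valdal make talkel.
Using Recipe 1, talkel and ondtor make dorule.
torumb would need kelgor and talkel (Recipe 2), but kelgor is never obtained. kelgor would need ondtor, talkel, and vorpax (Recipe 4), but vorpax is never obtained. vorpax would need fenion, torumb, and eldlun (Recipe 13), but torumb is never obtained.

dorule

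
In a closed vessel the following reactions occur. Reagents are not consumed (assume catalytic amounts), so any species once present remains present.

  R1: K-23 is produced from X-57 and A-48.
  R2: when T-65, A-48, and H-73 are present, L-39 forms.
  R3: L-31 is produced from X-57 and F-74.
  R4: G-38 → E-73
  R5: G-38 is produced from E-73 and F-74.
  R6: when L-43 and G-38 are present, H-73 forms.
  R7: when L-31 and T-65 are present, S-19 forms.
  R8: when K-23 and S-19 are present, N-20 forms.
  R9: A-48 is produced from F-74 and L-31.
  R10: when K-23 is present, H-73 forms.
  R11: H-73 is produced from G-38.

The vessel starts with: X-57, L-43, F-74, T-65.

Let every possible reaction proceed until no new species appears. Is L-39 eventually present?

X-57 and F-74 present → L-31 forms (R3).
F-74 and L-31 present → A-48 forms (R9).
X-57 and A-48 present → K-23 forms (R1).
K-23 present → H-73 forms (R10).
T-65, A-48, and H-73 present → L-39 forms (R2).

Yes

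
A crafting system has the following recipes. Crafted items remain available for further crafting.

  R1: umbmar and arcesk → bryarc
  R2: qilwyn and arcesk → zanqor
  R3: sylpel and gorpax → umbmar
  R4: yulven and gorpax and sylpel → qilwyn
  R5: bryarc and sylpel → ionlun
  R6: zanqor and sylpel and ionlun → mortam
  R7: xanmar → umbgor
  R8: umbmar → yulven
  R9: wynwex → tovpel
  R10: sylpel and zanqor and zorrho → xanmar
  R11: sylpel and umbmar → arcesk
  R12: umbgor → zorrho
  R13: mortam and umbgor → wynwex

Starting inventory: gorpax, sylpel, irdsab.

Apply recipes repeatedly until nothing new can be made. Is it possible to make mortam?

Yes

Using R3, sylpel and gorpax make umbmar.
sylpel and umbmar → arcesk (R11).
Using R8, umbmar makes yulven.
Using R4, yulven, gorpax, and sylpel make qilwyn.
Using R1, umbmar and arcesk make bryarc.
qilwyn and arcesk → zanqor (R2).
bryarc and sylpel → ionlun (R5).
Using R6, zanqor, sylpel, and ionlun make mortam.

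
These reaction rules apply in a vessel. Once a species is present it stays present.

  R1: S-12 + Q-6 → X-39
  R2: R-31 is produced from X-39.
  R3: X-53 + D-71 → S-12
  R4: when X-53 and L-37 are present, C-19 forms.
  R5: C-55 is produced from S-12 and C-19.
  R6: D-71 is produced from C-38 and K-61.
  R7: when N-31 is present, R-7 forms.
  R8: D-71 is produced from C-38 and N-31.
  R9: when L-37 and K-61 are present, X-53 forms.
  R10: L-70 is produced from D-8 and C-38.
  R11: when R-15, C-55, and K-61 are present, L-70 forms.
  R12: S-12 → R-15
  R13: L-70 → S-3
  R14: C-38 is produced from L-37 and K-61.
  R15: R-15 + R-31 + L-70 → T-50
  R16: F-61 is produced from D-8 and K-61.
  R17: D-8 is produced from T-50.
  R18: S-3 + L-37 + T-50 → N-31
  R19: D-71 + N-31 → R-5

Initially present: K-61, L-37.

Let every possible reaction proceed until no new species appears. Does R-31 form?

No

R-31 would need X-39 (R2), but X-39 never forms.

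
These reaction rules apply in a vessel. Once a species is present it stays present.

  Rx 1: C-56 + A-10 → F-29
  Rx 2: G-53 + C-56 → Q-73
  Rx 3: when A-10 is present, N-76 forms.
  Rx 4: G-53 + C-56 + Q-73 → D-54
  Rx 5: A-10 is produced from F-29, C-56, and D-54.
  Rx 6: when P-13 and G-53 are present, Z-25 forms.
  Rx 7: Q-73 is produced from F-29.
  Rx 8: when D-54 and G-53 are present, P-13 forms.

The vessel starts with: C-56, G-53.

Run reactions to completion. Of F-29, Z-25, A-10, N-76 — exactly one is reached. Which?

G-53 and C-56 present → Q-73 forms (Rx 2).
G-53, C-56, and Q-73 present → D-54 forms (Rx 4).
D-54 and G-53 present → P-13 forms (Rx 8).
P-13 and G-53 present → Z-25 forms (Rx 6).
N-76 would need A-10 (Rx 3), but A-10 never forms. A-10 would need F-29, C-56, and D-54 (Rx 5), but F-29 never forms. F-29 would need C-56 and A-10 (Rx 1), but A-10 never forms.

Z-25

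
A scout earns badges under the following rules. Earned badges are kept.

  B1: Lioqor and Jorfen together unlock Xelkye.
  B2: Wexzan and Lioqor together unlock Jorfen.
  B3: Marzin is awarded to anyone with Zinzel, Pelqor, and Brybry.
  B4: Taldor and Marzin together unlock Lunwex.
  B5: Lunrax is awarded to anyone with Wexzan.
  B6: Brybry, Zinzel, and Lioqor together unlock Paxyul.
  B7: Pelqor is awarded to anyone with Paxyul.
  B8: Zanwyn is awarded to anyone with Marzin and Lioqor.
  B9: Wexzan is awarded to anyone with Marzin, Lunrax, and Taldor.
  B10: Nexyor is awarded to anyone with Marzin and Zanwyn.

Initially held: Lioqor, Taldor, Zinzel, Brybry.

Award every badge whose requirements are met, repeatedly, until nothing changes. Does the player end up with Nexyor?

Yes

With Brybry, Zinzel, and Lioqor, Paxyul is earned (B6).
With Paxyul, Pelqor is earned (B7).
With Zinzel, Pelqor, and Brybry, Marzin is earned (B3).
With Marzin and Lioqor, Zanwyn is earned (B8).
With Marzin and Zanwyn, Nexyor is earned (B10).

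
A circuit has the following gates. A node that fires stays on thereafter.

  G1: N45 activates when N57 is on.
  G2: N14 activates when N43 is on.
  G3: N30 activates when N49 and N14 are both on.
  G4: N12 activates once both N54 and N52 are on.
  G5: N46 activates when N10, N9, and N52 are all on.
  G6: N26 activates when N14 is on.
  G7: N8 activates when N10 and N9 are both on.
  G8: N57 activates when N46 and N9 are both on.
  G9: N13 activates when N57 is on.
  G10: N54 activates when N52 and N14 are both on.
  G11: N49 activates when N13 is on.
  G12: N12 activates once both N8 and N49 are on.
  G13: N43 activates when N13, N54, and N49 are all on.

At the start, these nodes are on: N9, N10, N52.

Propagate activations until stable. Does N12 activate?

N10 and N9 are on, so N8 activates (G7).
N10, N9, and N52 are on, so N46 activates (G5).
N46 and N9 are on, so N57 activates (G8).
N57 is on, so N13 activates (G9).
N13 is on, so N49 activates (G11).
N8 and N49 are on, so N12 activates (G12).

Yes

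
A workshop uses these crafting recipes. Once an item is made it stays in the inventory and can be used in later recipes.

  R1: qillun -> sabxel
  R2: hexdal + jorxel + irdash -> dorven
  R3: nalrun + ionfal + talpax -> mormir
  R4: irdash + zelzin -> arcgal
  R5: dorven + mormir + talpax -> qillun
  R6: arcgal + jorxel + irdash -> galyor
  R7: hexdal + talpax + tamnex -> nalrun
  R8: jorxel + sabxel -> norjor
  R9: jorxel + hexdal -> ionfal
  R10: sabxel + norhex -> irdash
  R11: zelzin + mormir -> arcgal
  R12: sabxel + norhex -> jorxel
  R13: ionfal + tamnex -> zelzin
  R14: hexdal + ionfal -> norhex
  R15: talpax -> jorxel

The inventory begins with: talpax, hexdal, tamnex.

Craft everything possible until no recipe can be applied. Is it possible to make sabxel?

No

sabxel would need qillun (R1), but qillun is never obtained.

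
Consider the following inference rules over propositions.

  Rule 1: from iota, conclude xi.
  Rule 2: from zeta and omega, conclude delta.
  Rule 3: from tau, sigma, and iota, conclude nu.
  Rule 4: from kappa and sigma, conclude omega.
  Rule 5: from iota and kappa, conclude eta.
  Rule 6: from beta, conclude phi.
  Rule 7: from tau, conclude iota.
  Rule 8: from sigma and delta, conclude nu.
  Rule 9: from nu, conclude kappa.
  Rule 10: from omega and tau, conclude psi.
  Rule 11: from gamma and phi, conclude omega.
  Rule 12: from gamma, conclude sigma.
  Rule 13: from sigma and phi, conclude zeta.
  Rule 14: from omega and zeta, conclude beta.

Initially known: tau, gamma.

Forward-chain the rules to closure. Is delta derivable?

delta would need zeta and omega (Rule 2), but zeta is never established.

No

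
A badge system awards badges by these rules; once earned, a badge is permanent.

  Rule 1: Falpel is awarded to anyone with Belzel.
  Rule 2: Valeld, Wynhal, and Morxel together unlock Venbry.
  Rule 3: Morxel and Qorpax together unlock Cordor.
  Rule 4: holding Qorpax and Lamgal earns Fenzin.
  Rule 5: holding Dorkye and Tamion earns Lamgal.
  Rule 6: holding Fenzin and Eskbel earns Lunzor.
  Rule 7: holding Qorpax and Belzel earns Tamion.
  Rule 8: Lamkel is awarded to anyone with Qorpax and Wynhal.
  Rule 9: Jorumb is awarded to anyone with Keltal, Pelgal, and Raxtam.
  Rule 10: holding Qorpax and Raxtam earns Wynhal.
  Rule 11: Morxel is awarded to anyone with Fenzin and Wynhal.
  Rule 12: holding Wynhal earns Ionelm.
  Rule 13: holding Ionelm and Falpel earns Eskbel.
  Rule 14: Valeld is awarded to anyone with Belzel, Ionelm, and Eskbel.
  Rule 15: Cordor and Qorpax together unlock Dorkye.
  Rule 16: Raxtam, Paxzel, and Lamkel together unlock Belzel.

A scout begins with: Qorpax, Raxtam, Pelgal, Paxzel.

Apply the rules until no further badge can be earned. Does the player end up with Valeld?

Yes

With Qorpax and Raxtam, Wynhal is earned (Rule 10).
With Qorpax and Wynhal, Lamkel is earned (Rule 8).
With Wynhal, Ionelm is earned (Rule 12).
With Raxtam, Paxzel, and Lamkel, Belzel is earned (Rule 16).
With Belzel, Falpel is earned (Rule 1).
With Ionelm and Falpel, Eskbel is earned (Rule 13).
With Belzel, Ionelm, and Eskbel, Valeld is earned (Rule 14).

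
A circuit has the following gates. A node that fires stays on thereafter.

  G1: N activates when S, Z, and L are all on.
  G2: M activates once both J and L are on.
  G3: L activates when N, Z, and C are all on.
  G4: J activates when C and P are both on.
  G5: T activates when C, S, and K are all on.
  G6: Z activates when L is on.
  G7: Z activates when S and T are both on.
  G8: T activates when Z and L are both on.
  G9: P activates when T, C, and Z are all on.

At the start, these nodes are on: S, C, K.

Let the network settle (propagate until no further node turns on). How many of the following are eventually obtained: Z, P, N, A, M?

2

C, S, and K are on, so T activates (G5).
G7: S and T on → Z on.
G9: T, C, and Z on → P on.
Z: reached.
P: reached.
N would need S, Z, and L (G1), but L never turns on.
No rule produces A, and it is not given.
M would need J and L (G2), but L never turns on.
Reached: Z and P — 2 of the 5.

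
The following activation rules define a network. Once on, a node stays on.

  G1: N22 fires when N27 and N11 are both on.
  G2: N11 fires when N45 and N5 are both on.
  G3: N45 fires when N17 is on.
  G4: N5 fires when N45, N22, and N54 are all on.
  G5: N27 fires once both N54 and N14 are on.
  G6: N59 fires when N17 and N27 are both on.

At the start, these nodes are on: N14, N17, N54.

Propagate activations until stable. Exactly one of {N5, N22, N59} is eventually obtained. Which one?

N59

G5: N54 and N14 on → N27 on.
G6: N17 and N27 on → N59 on.
N5 would need N45, N22, and N54 (G4), but N22 never turns on. N22 would need N27 and N11 (G1), but N11 never turns on.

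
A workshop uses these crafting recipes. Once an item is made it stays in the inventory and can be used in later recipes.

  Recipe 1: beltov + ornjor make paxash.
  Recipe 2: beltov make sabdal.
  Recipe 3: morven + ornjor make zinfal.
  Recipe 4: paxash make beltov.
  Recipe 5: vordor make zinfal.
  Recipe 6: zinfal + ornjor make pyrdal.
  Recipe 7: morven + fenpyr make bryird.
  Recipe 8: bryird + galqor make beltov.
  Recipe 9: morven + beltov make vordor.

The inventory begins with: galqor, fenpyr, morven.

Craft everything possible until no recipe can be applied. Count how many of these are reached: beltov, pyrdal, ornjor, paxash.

1

Using Recipe 7, morven and fenpyr make bryird.
bryird + galqor → beltov (Recipe 8).
beltov: reached.
pyrdal would need zinfal and ornjor (Recipe 6), but ornjor is never obtained.
No rule produces ornjor, and it is not given.
paxash would need beltov and ornjor (Recipe 1), but ornjor is never obtained.
Reached: beltov — 1 of the 4.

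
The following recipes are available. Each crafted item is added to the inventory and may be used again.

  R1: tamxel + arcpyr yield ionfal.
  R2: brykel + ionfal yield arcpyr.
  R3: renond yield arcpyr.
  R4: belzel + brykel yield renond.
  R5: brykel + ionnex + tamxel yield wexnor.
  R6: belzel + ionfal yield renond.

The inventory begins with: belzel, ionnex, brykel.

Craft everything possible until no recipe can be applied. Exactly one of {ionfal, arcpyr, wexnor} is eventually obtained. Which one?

arcpyr

belzel + brykel → renond (R4).
renond → arcpyr (R3).
wexnor would need brykel, ionnex, and tamxel (R5), but tamxel is never obtained. ionfal would need tamxel and arcpyr (R1), but tamxel is never obtained.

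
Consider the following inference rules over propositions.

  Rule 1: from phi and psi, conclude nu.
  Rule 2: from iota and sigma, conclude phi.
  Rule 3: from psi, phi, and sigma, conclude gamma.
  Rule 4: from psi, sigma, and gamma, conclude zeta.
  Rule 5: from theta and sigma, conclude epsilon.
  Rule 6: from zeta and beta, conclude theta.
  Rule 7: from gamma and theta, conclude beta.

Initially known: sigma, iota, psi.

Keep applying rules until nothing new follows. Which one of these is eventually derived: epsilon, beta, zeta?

zeta

From iota and sigma, Rule 2 gives phi.
From psi, phi, and sigma, Rule 3 gives gamma.
psi, sigma, and gamma hold, so zeta follows (Rule 4).
epsilon would need theta and sigma (Rule 5), but theta is never established. beta would need gamma and theta (Rule 7), but theta is never established.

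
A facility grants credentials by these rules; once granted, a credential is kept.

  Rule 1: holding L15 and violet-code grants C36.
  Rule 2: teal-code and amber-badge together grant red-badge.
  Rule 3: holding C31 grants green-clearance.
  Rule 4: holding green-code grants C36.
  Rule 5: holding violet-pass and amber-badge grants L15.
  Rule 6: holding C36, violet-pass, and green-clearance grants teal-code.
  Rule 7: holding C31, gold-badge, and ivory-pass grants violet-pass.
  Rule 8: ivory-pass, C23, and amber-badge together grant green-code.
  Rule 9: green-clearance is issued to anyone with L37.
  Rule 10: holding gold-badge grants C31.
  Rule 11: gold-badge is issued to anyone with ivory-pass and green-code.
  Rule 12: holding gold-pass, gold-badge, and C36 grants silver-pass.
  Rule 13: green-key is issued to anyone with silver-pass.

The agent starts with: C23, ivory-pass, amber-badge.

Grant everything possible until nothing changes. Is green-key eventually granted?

green-key would need silver-pass (Rule 13), but silver-pass is never granted.

No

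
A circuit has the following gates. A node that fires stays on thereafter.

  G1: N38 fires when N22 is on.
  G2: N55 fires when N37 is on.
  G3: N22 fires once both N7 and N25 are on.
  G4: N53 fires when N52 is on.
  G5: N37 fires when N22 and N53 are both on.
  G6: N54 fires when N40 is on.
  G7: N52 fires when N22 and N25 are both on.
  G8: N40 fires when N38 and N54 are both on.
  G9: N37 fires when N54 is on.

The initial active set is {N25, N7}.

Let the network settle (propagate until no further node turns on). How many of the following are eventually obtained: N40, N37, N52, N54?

2

G3: N7 and N25 on → N22 on.
G7: N22 and N25 on → N52 on.
N52 is on, so N53 fires (G4).
G5: N22 and N53 on → N37 on.
N40 would need N38 and N54 (G8), but N54 never turns on.
N37: reached.
N52: reached.
N54 would need N40 (G6), but N40 never turns on.
Reached: N37 and N52 — 2 of the 4.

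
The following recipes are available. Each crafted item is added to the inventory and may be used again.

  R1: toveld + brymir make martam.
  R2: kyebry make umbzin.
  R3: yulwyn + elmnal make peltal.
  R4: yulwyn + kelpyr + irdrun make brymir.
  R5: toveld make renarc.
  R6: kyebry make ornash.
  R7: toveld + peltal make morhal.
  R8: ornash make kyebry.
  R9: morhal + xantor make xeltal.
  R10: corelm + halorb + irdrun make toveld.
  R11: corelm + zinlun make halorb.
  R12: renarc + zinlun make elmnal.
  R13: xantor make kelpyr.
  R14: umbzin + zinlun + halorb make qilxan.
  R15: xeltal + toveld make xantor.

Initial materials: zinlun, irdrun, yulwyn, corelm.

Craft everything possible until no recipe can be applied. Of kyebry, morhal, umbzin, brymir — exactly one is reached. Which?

morhal

Using R11, corelm and zinlun make halorb.
Using R10, corelm, halorb, and irdrun make toveld.
toveld → renarc (R5).
renarc + zinlun → elmnal (R12).
yulwyn + elmnal → peltal (R3).
Using R7, toveld and peltal make morhal.
umbzin would need kyebry (R2), but kyebry is never obtained. brymir would need yulwyn, kelpyr, and irdrun (R4), but kelpyr is never obtained. kyebry would need ornash (R8), but ornash is never obtained.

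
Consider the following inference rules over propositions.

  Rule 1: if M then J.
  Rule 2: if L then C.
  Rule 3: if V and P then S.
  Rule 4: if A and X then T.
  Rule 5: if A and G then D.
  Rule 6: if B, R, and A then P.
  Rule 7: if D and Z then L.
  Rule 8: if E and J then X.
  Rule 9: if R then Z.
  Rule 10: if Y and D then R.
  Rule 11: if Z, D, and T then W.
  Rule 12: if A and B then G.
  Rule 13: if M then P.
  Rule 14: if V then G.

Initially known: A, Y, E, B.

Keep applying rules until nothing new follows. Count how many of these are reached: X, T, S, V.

0

X would need E and J (Rule 8), but J is never established.
T would need A and X (Rule 4), but X is never established.
S would need V and P (Rule 3), but V is never established.
No rule produces V, and it is not given.
None of the 4 are reached.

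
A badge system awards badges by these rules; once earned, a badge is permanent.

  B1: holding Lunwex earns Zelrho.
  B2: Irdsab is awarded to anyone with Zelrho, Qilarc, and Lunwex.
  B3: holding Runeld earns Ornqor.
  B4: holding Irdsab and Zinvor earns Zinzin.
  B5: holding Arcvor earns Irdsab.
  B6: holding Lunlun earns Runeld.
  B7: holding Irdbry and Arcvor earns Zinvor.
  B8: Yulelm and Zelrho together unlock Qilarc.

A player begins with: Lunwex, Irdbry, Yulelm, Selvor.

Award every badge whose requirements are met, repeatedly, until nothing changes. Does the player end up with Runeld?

No

Runeld would need Lunlun (B6), but Lunlun is never earned.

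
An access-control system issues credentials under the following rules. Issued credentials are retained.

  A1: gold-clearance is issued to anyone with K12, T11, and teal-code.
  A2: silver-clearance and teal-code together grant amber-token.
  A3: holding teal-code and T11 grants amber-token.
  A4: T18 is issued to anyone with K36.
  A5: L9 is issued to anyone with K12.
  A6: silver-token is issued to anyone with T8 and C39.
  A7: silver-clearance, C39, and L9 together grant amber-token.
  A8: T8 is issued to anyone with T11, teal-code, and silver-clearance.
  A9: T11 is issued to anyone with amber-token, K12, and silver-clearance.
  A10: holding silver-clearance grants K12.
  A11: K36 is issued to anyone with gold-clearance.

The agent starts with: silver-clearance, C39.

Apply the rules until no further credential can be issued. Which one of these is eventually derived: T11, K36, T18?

Holding silver-clearance grants K12 (A10).
Holding K12 grants L9 (A5).
Holding silver-clearance, C39, and L9 grants amber-token (A7).
Holding amber-token, K12, and silver-clearance grants T11 (A9).
K36 would need gold-clearance (A11), but gold-clearance is never granted. T18 would need K36 (A4), but K36 is never granted.

T11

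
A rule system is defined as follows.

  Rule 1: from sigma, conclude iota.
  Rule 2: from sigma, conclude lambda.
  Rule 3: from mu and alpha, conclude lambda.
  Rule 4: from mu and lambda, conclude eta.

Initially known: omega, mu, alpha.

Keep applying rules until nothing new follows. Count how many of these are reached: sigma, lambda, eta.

From mu and alpha, Rule 3 gives lambda.
mu and lambda hold, so eta follows (Rule 4).
No rule produces sigma, and it is not given.
lambda: reached.
eta: reached.
Reached: lambda and eta — 2 of the 3.

2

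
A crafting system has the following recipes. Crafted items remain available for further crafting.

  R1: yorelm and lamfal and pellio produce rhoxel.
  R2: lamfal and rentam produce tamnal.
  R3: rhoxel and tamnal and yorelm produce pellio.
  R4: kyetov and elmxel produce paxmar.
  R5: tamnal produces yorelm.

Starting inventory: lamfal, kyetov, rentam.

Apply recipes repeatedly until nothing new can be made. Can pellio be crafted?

pellio would need rhoxel, tamnal, and yorelm (R3), but rhoxel is never obtained.

No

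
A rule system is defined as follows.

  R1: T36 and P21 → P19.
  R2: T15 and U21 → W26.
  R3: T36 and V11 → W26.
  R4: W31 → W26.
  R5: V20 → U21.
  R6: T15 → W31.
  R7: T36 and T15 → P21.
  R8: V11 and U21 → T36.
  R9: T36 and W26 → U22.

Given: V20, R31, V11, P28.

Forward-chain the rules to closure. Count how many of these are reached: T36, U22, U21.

From V20, R5 gives U21.
V11 and U21 hold, so T36 follows (R8).
From T36 and V11, R3 gives W26.
From T36 and W26, R9 gives U22.
T36: reached.
U22: reached.
U21: reached.
All 3 are reached.

3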